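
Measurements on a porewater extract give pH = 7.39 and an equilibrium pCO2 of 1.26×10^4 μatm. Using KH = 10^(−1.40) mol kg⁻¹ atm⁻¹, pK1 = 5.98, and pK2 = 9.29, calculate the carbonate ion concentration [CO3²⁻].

[CO3²⁻] = 0.162 mmol/kg

[CO2*] = KH · pCO2 = 10^(−1.40) × 1.26×10^4×10^-6 = 5.016×10^-4 mol/kg
α₀ = 1/(1 + K1/[H⁺] + K1K2/[H⁺]²) = 1/(1 + 10^+1.41 + 10^-0.49) = 0.03700
DIC = [CO2*]/α₀ = 5.016×10^-4 / 0.03700 = 13.56 mmol/kg
[CO3²⁻] = α₂·DIC; α₂ = 0.01197, so [CO3²⁻] = 0.01197 × 13.56 = 0.162 mmol/kg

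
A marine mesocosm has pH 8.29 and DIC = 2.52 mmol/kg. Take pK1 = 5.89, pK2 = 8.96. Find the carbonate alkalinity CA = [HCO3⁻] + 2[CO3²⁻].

CA = 2.95 mmol/kg

CA = [HCO3⁻] + 2[CO3²⁻] = (α₁ + 2α₂)·DIC
At pH 8.29: [H⁺]/K1 = 10^-2.40 = 0.0039811, K2/[H⁺] = 10^-0.67 = 0.21380
α₁ = 1/(1 + 0.0039811 + 0.21380) = 1/1.2178 = 0.8212; α₂ = α₁·K2/[H⁺] = 0.1756
α₁ + 2α₂ = 1.1723
CA = 1.1723 × 2.52 = 2.95 mmol/kg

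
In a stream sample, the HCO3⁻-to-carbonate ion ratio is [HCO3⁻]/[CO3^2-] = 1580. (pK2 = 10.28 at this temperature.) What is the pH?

From K2 = [H⁺][CO3^2-]/[HCO3⁻]:  pH = pK2 − log₁₀([HCO3⁻]/[CO3^2-])
log₁₀(1580) = +3.199
pH = 10.28 − (+3.199) = 7.08

pH = 7.08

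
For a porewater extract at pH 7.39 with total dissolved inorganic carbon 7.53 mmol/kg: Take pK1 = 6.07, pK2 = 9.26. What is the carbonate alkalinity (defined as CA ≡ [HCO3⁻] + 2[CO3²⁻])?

CA = 7.29 mmol/kg

CA = [HCO3⁻] + 2[CO3²⁻] = (α₁ + 2α₂)·DIC
At pH 7.39: [H⁺]/K1 = 10^-1.32 = 0.047863, K2/[H⁺] = 10^-1.87 = 0.013490
α₁ = 1/(1 + 0.047863 + 0.013490) = 1/1.0614 = 0.9422; α₂ = α₁·K2/[H⁺] = 0.01271
α₁ + 2α₂ = 0.9676
CA = 0.9676 × 7.53 = 7.29 mmol/kg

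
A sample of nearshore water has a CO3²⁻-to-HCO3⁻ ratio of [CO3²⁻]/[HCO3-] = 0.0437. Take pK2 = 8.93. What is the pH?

From K2 = [H⁺][CO3²⁻]/[HCO3-]:  pH = pK2 + log₁₀([CO3²⁻]/[HCO3-])
log₁₀(0.0437) = -1.360
pH = 8.93 + (-1.360) = 7.57

pH = 7.57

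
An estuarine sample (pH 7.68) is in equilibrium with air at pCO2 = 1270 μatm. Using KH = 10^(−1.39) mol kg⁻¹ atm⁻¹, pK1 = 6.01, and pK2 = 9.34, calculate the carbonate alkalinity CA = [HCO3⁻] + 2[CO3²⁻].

CA = 2.53 mmol/kg

[CO2*] = KH · pCO2 = 10^(−1.39) × 1270×10^-6 = 5.174×10^-5 mol/kg
α₀ = 1/(1 + K1/[H⁺] + K1K2/[H⁺]²) = 1/(1 + 10^+1.67 + 10^+0.01) = 0.02049
DIC = [CO2*]/α₀ = 5.174×10^-5 / 0.02049 = 2.525 mmol/kg
CA = (α₁ + 2α₂)·DIC = (0.9585 + 2×0.02097) × 2.525 = 2.53 mmol/kg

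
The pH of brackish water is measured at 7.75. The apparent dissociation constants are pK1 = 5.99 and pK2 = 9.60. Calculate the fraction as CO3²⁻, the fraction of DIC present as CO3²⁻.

α₂ = 0.0137

α₂ = 1 / (1 + [H⁺]/K2 + [H⁺]²/(K1K2)) = 1 / (1 + 10^+1.85 + 10^+0.09)
   = 1 / (1 + 70.795 + 1.2303) = 1/73.025 = 0.01369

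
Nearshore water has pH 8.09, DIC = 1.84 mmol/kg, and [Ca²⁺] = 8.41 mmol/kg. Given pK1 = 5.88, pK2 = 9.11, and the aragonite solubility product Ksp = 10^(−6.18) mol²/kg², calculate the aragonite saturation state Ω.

α₂ = 1 / (1 + [H⁺]/K2 + [H⁺]²/(K1K2)) = 1 / (1 + 10^+1.02 + 10^-1.19)
   = 1 / (1 + 10.471 + 0.064565) = 1/11.536 = 0.08669
[CO3²⁻] = α₂ × DIC = 0.08669 × 1.84 = 0.1595 mmol/kg
Ksp = 10^(−6.18) = 6.607×10^-7
Ω = [Ca²⁺][CO3²⁻]/Ksp = (8.41×10^-3)(1.595×10^-4) / 6.607×10^-7 = 2.03

Ω = 2.03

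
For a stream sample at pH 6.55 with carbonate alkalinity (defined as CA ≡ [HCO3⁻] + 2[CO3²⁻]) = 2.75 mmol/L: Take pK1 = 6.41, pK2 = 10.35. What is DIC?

DIC = 4.74 mmol/L

CA = [HCO3⁻] + 2[CO3²⁻] = (α₁ + 2α₂)·DIC
At pH 6.55: [H⁺]/K1 = 10^-0.14 = 0.72444, K2/[H⁺] = 10^-3.80 = 0.00015849
α₁ = 1/(1 + 0.72444 + 0.00015849) = 1/1.7246 = 0.5798; α₂ = α₁·K2/[H⁺] = 9.190×10^-5
α₁ + 2α₂ = 0.5800
DIC = CA / (α₁ + 2α₂) = 2.75 / 0.5800 = 4.74 mmol/L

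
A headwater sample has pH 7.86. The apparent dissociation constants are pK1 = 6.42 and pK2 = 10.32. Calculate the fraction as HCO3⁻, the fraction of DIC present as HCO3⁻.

α₁ = 1 / (1 + [H⁺]/K1 + K2/[H⁺]) = 1 / (1 + 10^-1.44 + 10^-2.46)
   = 1 / (1 + 0.036308 + 0.0034674) = 1/1.0398 = 0.9617

α₁ = 0.962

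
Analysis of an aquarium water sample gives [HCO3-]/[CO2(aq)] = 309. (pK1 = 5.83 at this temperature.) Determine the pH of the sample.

From K1 = [H⁺][HCO3-]/[CO2(aq)]:  pH = pK1 + log₁₀([HCO3-]/[CO2(aq)])
log₁₀(309) = +2.490
pH = 5.83 + (+2.490) = 8.32

pH = 8.32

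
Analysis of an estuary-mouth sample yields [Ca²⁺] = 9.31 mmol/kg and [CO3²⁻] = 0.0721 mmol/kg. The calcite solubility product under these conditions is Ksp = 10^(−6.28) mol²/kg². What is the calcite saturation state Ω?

Ω = 1.28

Ksp = 10^(−6.28) = 5.248×10^-7
Ω = [Ca²⁺][CO3²⁻]/Ksp = (9.31×10^-3)(0.0721×10^-3) / 5.248×10^-7 = 1.28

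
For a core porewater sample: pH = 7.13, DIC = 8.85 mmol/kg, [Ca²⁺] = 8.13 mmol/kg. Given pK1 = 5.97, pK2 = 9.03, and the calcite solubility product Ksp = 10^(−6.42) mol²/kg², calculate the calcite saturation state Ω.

α₂ = 1 / (1 + [H⁺]/K2 + [H⁺]²/(K1K2)) = 1 / (1 + 10^+1.90 + 10^+0.74)
   = 1 / (1 + 79.433 + 5.4954) = 1/85.928 = 0.01164
[CO3²⁻] = α₂ × DIC = 0.01164 × 8.85 = 0.1030 mmol/kg
Ksp = 10^(−6.42) = 3.802×10^-7
Ω = [Ca²⁺][CO3²⁻]/Ksp = (8.13×10^-3)(1.030×10^-4) / 3.802×10^-7 = 2.20

Ω = 2.20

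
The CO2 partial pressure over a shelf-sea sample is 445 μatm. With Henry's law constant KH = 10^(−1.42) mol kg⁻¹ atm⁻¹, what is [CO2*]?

[CO2*] = 16.9 μmol/kg

KH = 10^(−1.42) = 3.802×10^-2 mol kg⁻¹ atm⁻¹
[CO2*] = KH · pCO2 = 3.802×10^-2 × 445×10^-6 atm = 1.69×10^-5 mol/kg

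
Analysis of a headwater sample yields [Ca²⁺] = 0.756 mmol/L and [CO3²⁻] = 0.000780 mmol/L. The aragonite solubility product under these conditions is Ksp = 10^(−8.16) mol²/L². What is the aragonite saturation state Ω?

Ω = 0.0852

Ksp = 10^(−8.16) = 6.918×10^-9
Ω = [Ca²⁺][CO3²⁻]/Ksp = (0.756×10^-3)(0.000780×10^-3) / 6.918×10^-9 = 0.0852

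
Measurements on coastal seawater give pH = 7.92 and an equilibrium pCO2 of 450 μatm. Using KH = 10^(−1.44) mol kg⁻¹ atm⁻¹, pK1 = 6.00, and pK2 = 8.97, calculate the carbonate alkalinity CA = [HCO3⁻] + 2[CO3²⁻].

[CO2*] = KH · pCO2 = 10^(−1.44) × 450×10^-6 = 1.634×10^-5 mol/kg
α₀ = 1/(1 + K1/[H⁺] + K1K2/[H⁺]²) = 1/(1 + 10^+1.92 + 10^+0.87) = 0.01092
DIC = [CO2*]/α₀ = 1.634×10^-5 / 0.01092 = 1.496 mmol/kg
CA = (α₁ + 2α₂)·DIC = (0.9081 + 2×0.08094) × 1.496 = 1.60 mmol/kg

CA = 1.60 mmol/kg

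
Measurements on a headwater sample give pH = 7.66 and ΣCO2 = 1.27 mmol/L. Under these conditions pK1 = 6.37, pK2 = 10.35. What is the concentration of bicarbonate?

[HCO3⁻] = 1.21 mmol/L

α₁ = 1 / (1 + [H⁺]/K1 + K2/[H⁺]) = 1 / (1 + 10^-1.29 + 10^-2.69)
   = 1 / (1 + 0.051286 + 0.0020417) = 1/1.0533 = 0.9494
[HCO3⁻] = α₁ × DIC = 0.9494 × 1.27 = 1.21 mmol/L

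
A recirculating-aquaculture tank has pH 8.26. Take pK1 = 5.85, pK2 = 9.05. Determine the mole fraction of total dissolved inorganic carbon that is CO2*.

α₀ = 1 / (1 + K1/[H⁺] + K1K2/[H⁺]²) = 1 / (1 + 10^+2.41 + 10^+1.62)
   = 1 / (1 + 257.04 + 41.687) = 1/299.73 = 0.003336

α₀ = 0.00334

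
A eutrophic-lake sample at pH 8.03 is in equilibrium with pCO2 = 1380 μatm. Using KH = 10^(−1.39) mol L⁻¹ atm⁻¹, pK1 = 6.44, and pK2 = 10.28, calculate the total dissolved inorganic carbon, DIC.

DIC = 2.26 mmol/L

[CO2*] = KH · pCO2 = 10^(−1.39) × 1380×10^-6 = 5.622×10^-5 mol/L
α₀ = 1/(1 + K1/[H⁺] + K1K2/[H⁺]²) = 1/(1 + 10^+1.59 + 10^-0.66) = 0.02492
DIC = [CO2*]/α₀ = 5.622×10^-5 / 0.02492 = 2.26 mmol/L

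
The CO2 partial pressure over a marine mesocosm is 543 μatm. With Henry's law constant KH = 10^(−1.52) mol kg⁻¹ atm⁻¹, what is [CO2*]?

KH = 10^(−1.52) = 3.020×10^-2 mol kg⁻¹ atm⁻¹
[CO2*] = KH · pCO2 = 3.020×10^-2 × 543×10^-6 atm = 1.64×10^-5 mol/kg

[CO2*] = 16.4 μmol/kg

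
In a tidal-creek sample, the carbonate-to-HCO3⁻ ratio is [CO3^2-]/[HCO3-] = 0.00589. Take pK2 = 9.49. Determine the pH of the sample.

From K2 = [H⁺][CO3^2-]/[HCO3-]:  pH = pK2 + log₁₀([CO3^2-]/[HCO3-])
log₁₀(0.00589) = -2.230
pH = 9.49 + (-2.230) = 7.26

pH = 7.26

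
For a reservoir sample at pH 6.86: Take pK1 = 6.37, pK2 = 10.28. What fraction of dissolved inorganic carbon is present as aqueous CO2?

α₀ = 1 / (1 + K1/[H⁺] + K1K2/[H⁺]²) = 1 / (1 + 10^+0.49 + 10^-2.93)
   = 1 / (1 + 3.0903 + 0.0011749) = 1/4.0915 = 0.2444

α₀ = 0.244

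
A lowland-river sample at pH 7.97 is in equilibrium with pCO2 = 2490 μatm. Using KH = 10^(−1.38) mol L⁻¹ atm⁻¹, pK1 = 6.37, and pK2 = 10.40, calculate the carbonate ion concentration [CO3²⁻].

[CO2*] = KH · pCO2 = 10^(−1.38) × 2490×10^-6 = 1.038×10^-4 mol/L
α₀ = 1/(1 + K1/[H⁺] + K1K2/[H⁺]²) = 1/(1 + 10^+1.60 + 10^-0.83) = 0.02441
DIC = [CO2*]/α₀ = 1.038×10^-4 / 0.02441 = 4.252 mmol/L
[CO3²⁻] = α₂·DIC; α₂ = 0.003611, so [CO3²⁻] = 0.003611 × 4.252 = 0.0154 mmol/L = 15.4 μmol/L

[CO3²⁻] = 15.4 μmol/L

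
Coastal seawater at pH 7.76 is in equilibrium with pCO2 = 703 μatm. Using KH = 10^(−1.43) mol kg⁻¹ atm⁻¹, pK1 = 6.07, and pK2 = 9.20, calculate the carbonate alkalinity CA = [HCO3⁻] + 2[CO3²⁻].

CA = 1.37 mmol/kg

[CO2*] = KH · pCO2 = 10^(−1.43) × 703×10^-6 = 2.612×10^-5 mol/kg
α₀ = 1/(1 + K1/[H⁺] + K1K2/[H⁺]²) = 1/(1 + 10^+1.69 + 10^+0.25) = 0.01932
DIC = [CO2*]/α₀ = 2.612×10^-5 / 0.01932 = 1.352 mmol/kg
CA = (α₁ + 2α₂)·DIC = (0.9463 + 2×0.03436) × 1.352 = 1.37 mmol/kg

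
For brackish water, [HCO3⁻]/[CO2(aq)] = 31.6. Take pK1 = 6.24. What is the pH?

pH = 7.74

From K1 = [H⁺][HCO3⁻]/[CO2(aq)]:  pH = pK1 + log₁₀([HCO3⁻]/[CO2(aq)])
log₁₀(31.6) = +1.500
pH = 6.24 + (+1.500) = 7.74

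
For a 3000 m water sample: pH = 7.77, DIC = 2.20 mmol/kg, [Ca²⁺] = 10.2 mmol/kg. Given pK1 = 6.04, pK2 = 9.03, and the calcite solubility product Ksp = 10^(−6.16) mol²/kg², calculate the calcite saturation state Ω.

α₂ = 1 / (1 + [H⁺]/K2 + [H⁺]²/(K1K2)) = 1 / (1 + 10^+1.26 + 10^-0.47)
   = 1 / (1 + 18.197 + 0.33884) = 1/19.536 = 0.05119
[CO3²⁻] = α₂ × DIC = 0.05119 × 2.20 = 0.1126 mmol/kg
Ksp = 10^(−6.16) = 6.918×10^-7
Ω = [Ca²⁺][CO3²⁻]/Ksp = (10.2×10^-3)(1.126×10^-4) / 6.918×10^-7 = 1.66

Ω = 1.66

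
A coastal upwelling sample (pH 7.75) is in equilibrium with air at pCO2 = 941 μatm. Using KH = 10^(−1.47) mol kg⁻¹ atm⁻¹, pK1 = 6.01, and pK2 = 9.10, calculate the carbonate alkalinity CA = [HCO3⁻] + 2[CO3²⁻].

CA = 1.91 mmol/kg

[CO2*] = KH · pCO2 = 10^(−1.47) × 941×10^-6 = 3.189×10^-5 mol/kg
α₀ = 1/(1 + K1/[H⁺] + K1K2/[H⁺]²) = 1/(1 + 10^+1.74 + 10^+0.39) = 0.01712
DIC = [CO2*]/α₀ = 3.189×10^-5 / 0.01712 = 1.862 mmol/kg
CA = (α₁ + 2α₂)·DIC = (0.9409 + 2×0.04203) × 1.862 = 1.91 mmol/kg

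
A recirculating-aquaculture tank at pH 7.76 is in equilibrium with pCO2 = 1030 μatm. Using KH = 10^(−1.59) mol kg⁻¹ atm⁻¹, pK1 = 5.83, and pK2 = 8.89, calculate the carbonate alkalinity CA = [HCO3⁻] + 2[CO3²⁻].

CA = 2.59 mmol/kg

[CO2*] = KH · pCO2 = 10^(−1.59) × 1030×10^-6 = 2.648×10^-5 mol/kg
α₀ = 1/(1 + K1/[H⁺] + K1K2/[H⁺]²) = 1/(1 + 10^+1.93 + 10^+0.80) = 0.01082
DIC = [CO2*]/α₀ = 2.648×10^-5 / 0.01082 = 2.447 mmol/kg
CA = (α₁ + 2α₂)·DIC = (0.9209 + 2×0.06827) × 2.447 = 2.59 mmol/kg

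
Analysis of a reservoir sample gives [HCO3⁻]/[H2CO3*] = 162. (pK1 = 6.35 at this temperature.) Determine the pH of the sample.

pH = 8.56

From K1 = [H⁺][HCO3⁻]/[H2CO3*]:  pH = pK1 + log₁₀([HCO3⁻]/[H2CO3*])
log₁₀(162) = +2.210
pH = 6.35 + (+2.210) = 8.56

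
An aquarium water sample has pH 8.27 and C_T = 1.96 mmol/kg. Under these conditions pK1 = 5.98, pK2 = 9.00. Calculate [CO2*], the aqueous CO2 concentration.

α₀ = 1 / (1 + K1/[H⁺] + K1K2/[H⁺]²) = 1 / (1 + 10^+2.29 + 10^+1.56)
   = 1 / (1 + 194.98 + 36.308) = 1/232.29 = 0.004305
[CO2*] = α₀ × DIC = 0.004305 × 1.96 = 0.00844 mmol/kg = 8.44 μmol/kg

[CO2*] = 8.44 μmol/kg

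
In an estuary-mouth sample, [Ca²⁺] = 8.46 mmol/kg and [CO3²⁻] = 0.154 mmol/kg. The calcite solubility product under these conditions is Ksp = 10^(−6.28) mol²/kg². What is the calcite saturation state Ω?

Ω = 2.48

Ksp = 10^(−6.28) = 5.248×10^-7
Ω = [Ca²⁺][CO3²⁻]/Ksp = (8.46×10^-3)(0.154×10^-3) / 5.248×10^-7 = 2.48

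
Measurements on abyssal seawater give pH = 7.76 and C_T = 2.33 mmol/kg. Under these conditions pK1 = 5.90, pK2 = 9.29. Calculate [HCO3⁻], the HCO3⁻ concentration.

[HCO3⁻] = 2.23 mmol/kg

α₁ = 1 / (1 + [H⁺]/K1 + K2/[H⁺]) = 1 / (1 + 10^-1.86 + 10^-1.53)
   = 1 / (1 + 0.013804 + 0.029512) = 1/1.0433 = 0.9585
[HCO3⁻] = α₁ × DIC = 0.9585 × 2.33 = 2.23 mmol/kg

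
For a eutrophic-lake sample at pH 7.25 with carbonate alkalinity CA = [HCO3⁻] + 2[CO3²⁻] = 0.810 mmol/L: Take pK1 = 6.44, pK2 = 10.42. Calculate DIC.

DIC = 0.935 mmol/L

CA = [HCO3⁻] + 2[CO3²⁻] = (α₁ + 2α₂)·DIC
At pH 7.25: [H⁺]/K1 = 10^-0.81 = 0.15488, K2/[H⁺] = 10^-3.17 = 0.00067608
α₁ = 1/(1 + 0.15488 + 0.00067608) = 1/1.1556 = 0.8654; α₂ = α₁·K2/[H⁺] = 0.0005851
α₁ + 2α₂ = 0.8666
DIC = CA / (α₁ + 2α₂) = 0.810 / 0.8666 = 0.935 mmol/L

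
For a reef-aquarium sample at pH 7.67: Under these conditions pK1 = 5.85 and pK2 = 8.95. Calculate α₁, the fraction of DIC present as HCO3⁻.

α₁ = 1 / (1 + [H⁺]/K1 + K2/[H⁺]) = 1 / (1 + 10^-1.82 + 10^-1.28)
   = 1 / (1 + 0.015136 + 0.052481) = 1/1.0676 = 0.9367

α₁ = 0.937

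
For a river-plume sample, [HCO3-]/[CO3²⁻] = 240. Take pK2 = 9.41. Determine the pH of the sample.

pH = 7.03

From K2 = [H⁺][CO3²⁻]/[HCO3-]:  pH = pK2 − log₁₀([HCO3-]/[CO3²⁻])
log₁₀(240) = +2.380
pH = 9.41 − (+2.380) = 7.03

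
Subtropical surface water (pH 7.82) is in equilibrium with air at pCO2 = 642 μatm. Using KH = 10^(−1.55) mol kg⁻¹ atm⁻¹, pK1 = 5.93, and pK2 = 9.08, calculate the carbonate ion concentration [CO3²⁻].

[CO3²⁻] = 0.0772 mmol/kg

[CO2*] = KH · pCO2 = 10^(−1.55) × 642×10^-6 = 1.809×10^-5 mol/kg
α₀ = 1/(1 + K1/[H⁺] + K1K2/[H⁺]²) = 1/(1 + 10^+1.89 + 10^+0.63) = 0.01206
DIC = [CO2*]/α₀ = 1.809×10^-5 / 0.01206 = 1.500 mmol/kg
[CO3²⁻] = α₂·DIC; α₂ = 0.05146, so [CO3²⁻] = 0.05146 × 1.500 = 0.0772 mmol/kg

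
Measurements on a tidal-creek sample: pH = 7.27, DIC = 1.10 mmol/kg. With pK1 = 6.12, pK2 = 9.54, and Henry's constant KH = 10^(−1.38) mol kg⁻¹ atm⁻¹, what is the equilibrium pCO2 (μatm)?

α₀ = 1 / (1 + K1/[H⁺] + K1K2/[H⁺]²) = 1 / (1 + 10^+1.15 + 10^-1.12)
   = 1 / (1 + 14.125 + 0.075858) = 1/15.201 = 0.06578
[CO2*] = α₀ × DIC = 0.06578 × 1.10 = 0.07236 mmol/kg
pCO2 = [CO2*]/KH = 7.236×10^-5 / 4.169×10^-2 = 1740 μatm

pCO2 = 1740 μatm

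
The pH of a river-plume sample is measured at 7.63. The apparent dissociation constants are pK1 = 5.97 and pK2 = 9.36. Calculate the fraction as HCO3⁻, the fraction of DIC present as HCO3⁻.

α₁ = 0.961

α₁ = 1 / (1 + [H⁺]/K1 + K2/[H⁺]) = 1 / (1 + 10^-1.66 + 10^-1.73)
   = 1 / (1 + 0.021878 + 0.018621) = 1/1.0405 = 0.9611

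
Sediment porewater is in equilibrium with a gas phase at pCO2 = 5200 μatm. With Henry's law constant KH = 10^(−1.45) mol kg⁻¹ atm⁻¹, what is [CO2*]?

[CO2*] = 185 μmol/kg

KH = 10^(−1.45) = 3.548×10^-2 mol kg⁻¹ atm⁻¹
[CO2*] = KH · pCO2 = 3.548×10^-2 × 5200×10^-6 atm = 1.85×10^-4 mol/kg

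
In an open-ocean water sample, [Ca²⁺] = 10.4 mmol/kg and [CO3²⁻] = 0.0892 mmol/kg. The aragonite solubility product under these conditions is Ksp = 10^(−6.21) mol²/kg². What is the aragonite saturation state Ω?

Ω = 1.50

Ksp = 10^(−6.21) = 6.166×10^-7
Ω = [Ca²⁺][CO3²⁻]/Ksp = (10.4×10^-3)(0.0892×10^-3) / 6.166×10^-7 = 1.50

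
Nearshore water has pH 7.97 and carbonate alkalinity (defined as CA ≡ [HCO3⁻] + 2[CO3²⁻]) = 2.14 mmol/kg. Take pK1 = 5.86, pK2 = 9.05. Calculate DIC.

CA = [HCO3⁻] + 2[CO3²⁻] = (α₁ + 2α₂)·DIC
At pH 7.97: [H⁺]/K1 = 10^-2.11 = 0.0077625, K2/[H⁺] = 10^-1.08 = 0.083176
α₁ = 1/(1 + 0.0077625 + 0.083176) = 1/1.0909 = 0.9166; α₂ = α₁·K2/[H⁺] = 0.07624
α₁ + 2α₂ = 1.0691
DIC = CA / (α₁ + 2α₂) = 2.14 / 1.0691 = 2.00 mmol/kg

DIC = 2.00 mmol/kg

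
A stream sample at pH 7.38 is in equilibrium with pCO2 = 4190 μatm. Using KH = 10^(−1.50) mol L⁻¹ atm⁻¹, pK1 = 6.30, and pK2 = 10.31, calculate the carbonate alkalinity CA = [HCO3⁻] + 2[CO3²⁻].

CA = 1.60 mmol/L

[CO2*] = KH · pCO2 = 10^(−1.50) × 4190×10^-6 = 1.325×10^-4 mol/L
α₀ = 1/(1 + K1/[H⁺] + K1K2/[H⁺]²) = 1/(1 + 10^+1.08 + 10^-1.85) = 0.07671
DIC = [CO2*]/α₀ = 1.325×10^-4 / 0.07671 = 1.727 mmol/L
CA = (α₁ + 2α₂)·DIC = (0.9222 + 2×0.001084) × 1.727 = 1.60 mmol/L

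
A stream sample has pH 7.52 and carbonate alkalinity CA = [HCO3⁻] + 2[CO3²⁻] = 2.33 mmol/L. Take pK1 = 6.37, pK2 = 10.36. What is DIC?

DIC = 2.49 mmol/L

CA = [HCO3⁻] + 2[CO3²⁻] = (α₁ + 2α₂)·DIC
At pH 7.52: [H⁺]/K1 = 10^-1.15 = 0.070795, K2/[H⁺] = 10^-2.84 = 0.0014454
α₁ = 1/(1 + 0.070795 + 0.0014454) = 1/1.0722 = 0.9326; α₂ = α₁·K2/[H⁺] = 0.001348
α₁ + 2α₂ = 0.9353
DIC = CA / (α₁ + 2α₂) = 2.33 / 0.9353 = 2.49 mmol/L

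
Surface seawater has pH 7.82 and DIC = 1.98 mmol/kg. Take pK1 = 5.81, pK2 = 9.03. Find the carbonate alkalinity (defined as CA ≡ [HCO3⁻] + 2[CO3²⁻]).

CA = 2.08 mmol/kg

CA = [HCO3⁻] + 2[CO3²⁻] = (α₁ + 2α₂)·DIC
At pH 7.82: [H⁺]/K1 = 10^-2.01 = 0.0097724, K2/[H⁺] = 10^-1.21 = 0.061660
α₁ = 1/(1 + 0.0097724 + 0.061660) = 1/1.0714 = 0.9333; α₂ = α₁·K2/[H⁺] = 0.05755
α₁ + 2α₂ = 1.0484
CA = 1.0484 × 1.98 = 2.08 mmol/kg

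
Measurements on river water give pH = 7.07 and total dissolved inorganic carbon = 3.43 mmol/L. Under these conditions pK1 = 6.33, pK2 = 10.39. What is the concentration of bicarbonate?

[HCO3⁻] = 2.90 mmol/L

α₁ = 1 / (1 + [H⁺]/K1 + K2/[H⁺]) = 1 / (1 + 10^-0.74 + 10^-3.32)
   = 1 / (1 + 0.18197 + 0.00047863) = 1/1.1824 = 0.8457
[HCO3⁻] = α₁ × DIC = 0.8457 × 3.43 = 2.90 mmol/L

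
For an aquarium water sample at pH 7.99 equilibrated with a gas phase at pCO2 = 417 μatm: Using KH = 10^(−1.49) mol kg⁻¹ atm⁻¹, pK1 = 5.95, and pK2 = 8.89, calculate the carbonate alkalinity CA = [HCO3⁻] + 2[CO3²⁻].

CA = 1.85 mmol/kg

[CO2*] = KH · pCO2 = 10^(−1.49) × 417×10^-6 = 1.349×10^-5 mol/kg
α₀ = 1/(1 + K1/[H⁺] + K1K2/[H⁺]²) = 1/(1 + 10^+2.04 + 10^+1.14) = 0.008035
DIC = [CO2*]/α₀ = 1.349×10^-5 / 0.008035 = 1.679 mmol/kg
CA = (α₁ + 2α₂)·DIC = (0.8810 + 2×0.1109) × 1.679 = 1.85 mmol/kg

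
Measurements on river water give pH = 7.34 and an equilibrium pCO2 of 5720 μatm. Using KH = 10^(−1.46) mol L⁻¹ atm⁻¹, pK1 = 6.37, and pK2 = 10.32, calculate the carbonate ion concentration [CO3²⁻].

[CO3²⁻] = 1.94 μmol/L

[CO2*] = KH · pCO2 = 10^(−1.46) × 5720×10^-6 = 1.983×10^-4 mol/L
α₀ = 1/(1 + K1/[H⁺] + K1K2/[H⁺]²) = 1/(1 + 10^+0.97 + 10^-2.01) = 0.09669
DIC = [CO2*]/α₀ = 1.983×10^-4 / 0.09669 = 2.051 mmol/L
[CO3²⁻] = α₂·DIC; α₂ = 0.0009449, so [CO3²⁻] = 0.0009449 × 2.051 = 0.00194 mmol/L = 1.94 μmol/L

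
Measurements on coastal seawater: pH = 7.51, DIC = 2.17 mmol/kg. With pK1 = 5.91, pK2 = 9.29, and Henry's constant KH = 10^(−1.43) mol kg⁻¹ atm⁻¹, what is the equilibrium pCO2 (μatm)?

α₀ = 1 / (1 + K1/[H⁺] + K1K2/[H⁺]²) = 1 / (1 + 10^+1.60 + 10^-0.18)
   = 1 / (1 + 39.811 + 0.66069) = 1/41.471 = 0.02411
[CO2*] = α₀ × DIC = 0.02411 × 2.17 = 0.05233 mmol/kg
pCO2 = [CO2*]/KH = 5.233×10^-5 / 3.715×10^-2 = 1410 μatm

pCO2 = 1410 μatm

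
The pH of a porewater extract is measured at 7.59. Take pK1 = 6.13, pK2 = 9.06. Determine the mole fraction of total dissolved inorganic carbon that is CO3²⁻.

α₂ = 0.0317

α₂ = 1 / (1 + [H⁺]/K2 + [H⁺]²/(K1K2)) = 1 / (1 + 10^+1.47 + 10^+0.01)
   = 1 / (1 + 29.512 + 1.0233) = 1/31.535 = 0.03171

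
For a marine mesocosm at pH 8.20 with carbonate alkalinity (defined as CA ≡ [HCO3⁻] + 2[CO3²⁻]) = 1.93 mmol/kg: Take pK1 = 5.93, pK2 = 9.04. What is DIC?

CA = [HCO3⁻] + 2[CO3²⁻] = (α₁ + 2α₂)·DIC
At pH 8.20: [H⁺]/K1 = 10^-2.27 = 0.0053703, K2/[H⁺] = 10^-0.84 = 0.14454
α₁ = 1/(1 + 0.0053703 + 0.14454) = 1/1.1499 = 0.8696; α₂ = α₁·K2/[H⁺] = 0.1257
α₁ + 2α₂ = 1.1210
DIC = CA / (α₁ + 2α₂) = 1.93 / 1.1210 = 1.72 mmol/kg

DIC = 1.72 mmol/kg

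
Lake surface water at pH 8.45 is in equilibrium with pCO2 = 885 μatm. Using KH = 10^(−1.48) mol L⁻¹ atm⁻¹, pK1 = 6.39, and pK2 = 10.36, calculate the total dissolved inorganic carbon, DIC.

DIC = 3.44 mmol/L

[CO2*] = KH · pCO2 = 10^(−1.48) × 885×10^-6 = 2.931×10^-5 mol/L
α₀ = 1/(1 + K1/[H⁺] + K1K2/[H⁺]²) = 1/(1 + 10^+2.06 + 10^+0.15) = 0.008530
DIC = [CO2*]/α₀ = 2.931×10^-5 / 0.008530 = 3.44 mmol/L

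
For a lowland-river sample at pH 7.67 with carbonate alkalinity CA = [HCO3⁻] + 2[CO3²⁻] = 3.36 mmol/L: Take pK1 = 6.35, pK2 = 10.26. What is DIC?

DIC = 3.51 mmol/L

CA = [HCO3⁻] + 2[CO3²⁻] = (α₁ + 2α₂)·DIC
At pH 7.67: [H⁺]/K1 = 10^-1.32 = 0.047863, K2/[H⁺] = 10^-2.59 = 0.0025704
α₁ = 1/(1 + 0.047863 + 0.0025704) = 1/1.0504 = 0.9520; α₂ = α₁·K2/[H⁺] = 0.002447
α₁ + 2α₂ = 0.9569
DIC = CA / (α₁ + 2α₂) = 3.36 / 0.9569 = 3.51 mmol/L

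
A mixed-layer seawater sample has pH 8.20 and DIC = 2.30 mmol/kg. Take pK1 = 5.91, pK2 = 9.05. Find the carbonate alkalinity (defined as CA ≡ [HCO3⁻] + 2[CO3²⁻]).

CA = 2.57 mmol/kg

CA = [HCO3⁻] + 2[CO3²⁻] = (α₁ + 2α₂)·DIC
At pH 8.20: [H⁺]/K1 = 10^-2.29 = 0.0051286, K2/[H⁺] = 10^-0.85 = 0.14125
α₁ = 1/(1 + 0.0051286 + 0.14125) = 1/1.1464 = 0.8723; α₂ = α₁·K2/[H⁺] = 0.1232
α₁ + 2α₂ = 1.1187
CA = 1.1187 × 2.30 = 2.57 mmol/kg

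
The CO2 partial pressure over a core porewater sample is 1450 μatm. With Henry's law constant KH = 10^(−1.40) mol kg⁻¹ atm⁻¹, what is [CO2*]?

KH = 10^(−1.40) = 3.981×10^-2 mol kg⁻¹ atm⁻¹
[CO2*] = KH · pCO2 = 3.981×10^-2 × 1450×10^-6 atm = 5.77×10^-5 mol/kg

[CO2*] = 57.7 μmol/kg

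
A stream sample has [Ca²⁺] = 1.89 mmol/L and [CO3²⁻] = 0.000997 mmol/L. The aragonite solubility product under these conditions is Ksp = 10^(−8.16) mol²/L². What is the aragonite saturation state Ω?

Ksp = 10^(−8.16) = 6.918×10^-9
Ω = [Ca²⁺][CO3²⁻]/Ksp = (1.89×10^-3)(0.000997×10^-3) / 6.918×10^-9 = 0.272

Ω = 0.272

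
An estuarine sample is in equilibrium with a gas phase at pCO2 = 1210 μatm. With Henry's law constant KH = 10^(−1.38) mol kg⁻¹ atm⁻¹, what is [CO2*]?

[CO2*] = 50.4 μmol/kg

KH = 10^(−1.38) = 4.169×10^-2 mol kg⁻¹ atm⁻¹
[CO2*] = KH · pCO2 = 4.169×10^-2 × 1210×10^-6 atm = 5.04×10^-5 mol/kg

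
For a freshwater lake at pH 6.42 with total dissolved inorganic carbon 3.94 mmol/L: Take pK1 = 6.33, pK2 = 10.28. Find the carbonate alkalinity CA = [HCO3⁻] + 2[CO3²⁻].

CA = [HCO3⁻] + 2[CO3²⁻] = (α₁ + 2α₂)·DIC
At pH 6.42: [H⁺]/K1 = 10^-0.09 = 0.81283, K2/[H⁺] = 10^-3.86 = 0.00013804
α₁ = 1/(1 + 0.81283 + 0.00013804) = 1/1.8130 = 0.5516; α₂ = α₁·K2/[H⁺] = 7.614×10^-5
α₁ + 2α₂ = 0.5517
CA = 0.5517 × 3.94 = 2.17 mmol/L

CA = 2.17 mmol/L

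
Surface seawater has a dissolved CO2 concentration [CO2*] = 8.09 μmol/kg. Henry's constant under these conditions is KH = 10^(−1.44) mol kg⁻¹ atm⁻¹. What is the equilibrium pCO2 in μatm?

pCO2 = 223 μatm

KH = 10^(−1.44) = 3.631×10^-2 mol kg⁻¹ atm⁻¹
pCO2 = [CO2*]/KH = 8.09×10^-6 / 3.631×10^-2 = 2.23×10^-4 atm = 223 μatm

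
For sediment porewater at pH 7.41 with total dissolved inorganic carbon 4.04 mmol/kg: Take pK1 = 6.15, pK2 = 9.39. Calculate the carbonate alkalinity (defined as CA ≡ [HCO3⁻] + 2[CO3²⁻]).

CA = [HCO3⁻] + 2[CO3²⁻] = (α₁ + 2α₂)·DIC
At pH 7.41: [H⁺]/K1 = 10^-1.26 = 0.054954, K2/[H⁺] = 10^-1.98 = 0.010471
α₁ = 1/(1 + 0.054954 + 0.010471) = 1/1.0654 = 0.9386; α₂ = α₁·K2/[H⁺] = 0.009828
α₁ + 2α₂ = 0.9582
CA = 0.9582 × 4.04 = 3.87 mmol/kg

CA = 3.87 mmol/kg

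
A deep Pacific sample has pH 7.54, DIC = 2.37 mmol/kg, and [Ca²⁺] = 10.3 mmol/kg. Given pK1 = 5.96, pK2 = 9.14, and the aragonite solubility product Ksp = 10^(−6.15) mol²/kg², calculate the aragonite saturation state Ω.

Ω = 0.824

α₂ = 1 / (1 + [H⁺]/K2 + [H⁺]²/(K1K2)) = 1 / (1 + 10^+1.60 + 10^+0.02)
   = 1 / (1 + 39.811 + 1.0471) = 1/41.858 = 0.02389
[CO3²⁻] = α₂ × DIC = 0.02389 × 2.37 = 0.05662 mmol/kg
Ksp = 10^(−6.15) = 7.079×10^-7
Ω = [Ca²⁺][CO3²⁻]/Ksp = (10.3×10^-3)(5.662×10^-5) / 7.079×10^-7 = 0.824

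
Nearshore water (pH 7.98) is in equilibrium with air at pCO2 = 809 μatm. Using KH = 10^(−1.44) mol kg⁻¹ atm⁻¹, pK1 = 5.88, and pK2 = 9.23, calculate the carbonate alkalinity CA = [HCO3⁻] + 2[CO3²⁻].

CA = 4.11 mmol/kg

[CO2*] = KH · pCO2 = 10^(−1.44) × 809×10^-6 = 2.937×10^-5 mol/kg
α₀ = 1/(1 + K1/[H⁺] + K1K2/[H⁺]²) = 1/(1 + 10^+2.10 + 10^+0.85) = 0.007464
DIC = [CO2*]/α₀ = 2.937×10^-5 / 0.007464 = 3.935 mmol/kg
CA = (α₁ + 2α₂)·DIC = (0.9397 + 2×0.05284) × 3.935 = 4.11 mmol/kg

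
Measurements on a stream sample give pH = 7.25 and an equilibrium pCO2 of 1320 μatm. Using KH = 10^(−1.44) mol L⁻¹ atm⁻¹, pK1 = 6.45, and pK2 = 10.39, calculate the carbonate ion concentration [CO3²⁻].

[CO3²⁻] = 0.219 μmol/L

[CO2*] = KH · pCO2 = 10^(−1.44) × 1320×10^-6 = 4.793×10^-5 mol/L
α₀ = 1/(1 + K1/[H⁺] + K1K2/[H⁺]²) = 1/(1 + 10^+0.80 + 10^-2.34) = 0.1367
DIC = [CO2*]/α₀ = 4.793×10^-5 / 0.1367 = 0.3505 mmol/L
[CO3²⁻] = α₂·DIC; α₂ = 0.0006249, so [CO3²⁻] = 0.0006249 × 0.3505 = 0.000219 mmol/L = 0.219 μmol/L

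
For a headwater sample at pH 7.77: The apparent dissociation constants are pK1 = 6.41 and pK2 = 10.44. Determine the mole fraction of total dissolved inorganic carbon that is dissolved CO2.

α₀ = 0.0417

α₀ = 1 / (1 + K1/[H⁺] + K1K2/[H⁺]²) = 1 / (1 + 10^+1.36 + 10^-1.31)
   = 1 / (1 + 22.909 + 0.048978) = 1/23.958 = 0.04174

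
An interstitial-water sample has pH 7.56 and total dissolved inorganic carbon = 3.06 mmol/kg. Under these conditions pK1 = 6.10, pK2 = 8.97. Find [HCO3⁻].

[HCO3⁻] = 2.85 mmol/kg

α₁ = 1 / (1 + [H⁺]/K1 + K2/[H⁺]) = 1 / (1 + 10^-1.46 + 10^-1.41)
   = 1 / (1 + 0.034674 + 0.038905) = 1/1.0736 = 0.9315
[HCO3⁻] = α₁ × DIC = 0.9315 × 3.06 = 2.85 mmol/kg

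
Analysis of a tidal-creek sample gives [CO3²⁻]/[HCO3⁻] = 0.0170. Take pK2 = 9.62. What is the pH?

From K2 = [H⁺][CO3²⁻]/[HCO3⁻]:  pH = pK2 + log₁₀([CO3²⁻]/[HCO3⁻])
log₁₀(0.0170) = -1.770
pH = 9.62 + (-1.770) = 7.85

pH = 7.85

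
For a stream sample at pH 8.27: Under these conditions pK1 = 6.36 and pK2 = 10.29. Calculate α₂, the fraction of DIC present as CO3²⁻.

α₂ = 1 / (1 + [H⁺]/K2 + [H⁺]²/(K1K2)) = 1 / (1 + 10^+2.02 + 10^+0.11)
   = 1 / (1 + 104.71 + 1.2882) = 1/107.00 = 0.009346

α₂ = 0.00935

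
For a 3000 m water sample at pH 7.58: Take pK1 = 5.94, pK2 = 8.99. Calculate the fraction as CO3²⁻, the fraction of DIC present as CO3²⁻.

α₂ = 0.0366

α₂ = 1 / (1 + [H⁺]/K2 + [H⁺]²/(K1K2)) = 1 / (1 + 10^+1.41 + 10^-0.23)
   = 1 / (1 + 25.704 + 0.58884) = 1/27.293 = 0.03664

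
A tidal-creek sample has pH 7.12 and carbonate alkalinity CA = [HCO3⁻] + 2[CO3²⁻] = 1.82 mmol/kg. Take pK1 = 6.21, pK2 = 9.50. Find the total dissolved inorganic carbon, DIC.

CA = [HCO3⁻] + 2[CO3²⁻] = (α₁ + 2α₂)·DIC
At pH 7.12: [H⁺]/K1 = 10^-0.91 = 0.12303, K2/[H⁺] = 10^-2.38 = 0.0041687
α₁ = 1/(1 + 0.12303 + 0.0041687) = 1/1.1272 = 0.8872; α₂ = α₁·K2/[H⁺] = 0.003698
α₁ + 2α₂ = 0.8946
DIC = CA / (α₁ + 2α₂) = 1.82 / 0.8946 = 2.03 mmol/kg

DIC = 2.03 mmol/kg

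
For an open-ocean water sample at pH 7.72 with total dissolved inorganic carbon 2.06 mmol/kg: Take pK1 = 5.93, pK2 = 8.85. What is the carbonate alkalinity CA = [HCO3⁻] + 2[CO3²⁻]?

CA = [HCO3⁻] + 2[CO3²⁻] = (α₁ + 2α₂)·DIC
At pH 7.72: [H⁺]/K1 = 10^-1.79 = 0.016218, K2/[H⁺] = 10^-1.13 = 0.074131
α₁ = 1/(1 + 0.016218 + 0.074131) = 1/1.0903 = 0.9171; α₂ = α₁·K2/[H⁺] = 0.06799
α₁ + 2α₂ = 1.0531
CA = 1.0531 × 2.06 = 2.17 mmol/kg

CA = 2.17 mmol/kg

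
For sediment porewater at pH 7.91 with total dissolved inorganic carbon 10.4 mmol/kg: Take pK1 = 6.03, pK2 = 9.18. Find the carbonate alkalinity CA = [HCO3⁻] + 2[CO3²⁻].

CA = [HCO3⁻] + 2[CO3²⁻] = (α₁ + 2α₂)·DIC
At pH 7.91: [H⁺]/K1 = 10^-1.88 = 0.013183, K2/[H⁺] = 10^-1.27 = 0.053703
α₁ = 1/(1 + 0.013183 + 0.053703) = 1/1.0669 = 0.9373; α₂ = α₁·K2/[H⁺] = 0.05034
α₁ + 2α₂ = 1.0380
CA = 1.0380 × 10.4 = 10.8 mmol/kg

CA = 10.8 mmol/kg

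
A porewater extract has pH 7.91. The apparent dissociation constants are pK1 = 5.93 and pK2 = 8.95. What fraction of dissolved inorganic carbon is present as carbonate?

α₂ = 1 / (1 + [H⁺]/K2 + [H⁺]²/(K1K2)) = 1 / (1 + 10^+1.04 + 10^-0.94)
   = 1 / (1 + 10.965 + 0.11482) = 1/12.080 = 0.08278

α₂ = 0.0828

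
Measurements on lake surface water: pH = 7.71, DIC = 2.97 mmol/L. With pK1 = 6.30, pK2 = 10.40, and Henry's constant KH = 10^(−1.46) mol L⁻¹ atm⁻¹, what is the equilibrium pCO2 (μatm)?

pCO2 = 3200 μatm

α₀ = 1 / (1 + K1/[H⁺] + K1K2/[H⁺]²) = 1 / (1 + 10^+1.41 + 10^-1.28)
   = 1 / (1 + 25.704 + 0.052481) = 1/26.756 = 0.03737
[CO2*] = α₀ × DIC = 0.03737 × 2.97 = 0.1110 mmol/L
pCO2 = [CO2*]/KH = 1.110×10^-4 / 3.467×10^-2 = 3200 μatm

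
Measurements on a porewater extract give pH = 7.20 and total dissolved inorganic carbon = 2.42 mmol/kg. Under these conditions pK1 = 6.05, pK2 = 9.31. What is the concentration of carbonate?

α₂ = 1 / (1 + [H⁺]/K2 + [H⁺]²/(K1K2)) = 1 / (1 + 10^+2.11 + 10^+0.96)
   = 1 / (1 + 128.82 + 9.1201) = 1/138.95 = 0.007197
[CO3²⁻] = α₂ × DIC = 0.007197 × 2.42 = 0.0174 mmol/kg = 17.4 μmol/kg

[CO3²⁻] = 17.4 μmol/kg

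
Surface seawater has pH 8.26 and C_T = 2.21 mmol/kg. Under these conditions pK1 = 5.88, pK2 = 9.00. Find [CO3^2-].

α₂ = 1 / (1 + [H⁺]/K2 + [H⁺]²/(K1K2)) = 1 / (1 + 10^+0.74 + 10^-1.64)
   = 1 / (1 + 5.4954 + 0.022909) = 1/6.5183 = 0.1534
[CO3²⁻] = α₂ × DIC = 0.1534 × 2.21 = 0.339 mmol/kg

[CO3²⁻] = 0.339 mmol/kg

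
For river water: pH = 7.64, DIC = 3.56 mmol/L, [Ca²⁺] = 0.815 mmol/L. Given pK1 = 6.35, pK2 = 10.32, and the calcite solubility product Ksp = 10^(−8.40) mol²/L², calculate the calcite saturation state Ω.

Ω = 1.45

α₂ = 1 / (1 + [H⁺]/K2 + [H⁺]²/(K1K2)) = 1 / (1 + 10^+2.68 + 10^+1.39)
   = 1 / (1 + 478.63 + 24.547) = 1/504.18 = 0.001983
[CO3²⁻] = α₂ × DIC = 0.001983 × 3.56 = 0.007061 mmol/L = 7.061 μmol/L
Ksp = 10^(−8.40) = 3.981×10^-9
Ω = [Ca²⁺][CO3²⁻]/Ksp = (0.815×10^-3)(7.061×10^-6) / 3.981×10^-9 = 1.45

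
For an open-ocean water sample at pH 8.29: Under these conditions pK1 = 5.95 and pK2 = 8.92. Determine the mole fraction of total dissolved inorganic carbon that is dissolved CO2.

α₀ = 0.00369

α₀ = 1 / (1 + K1/[H⁺] + K1K2/[H⁺]²) = 1 / (1 + 10^+2.34 + 10^+1.71)
   = 1 / (1 + 218.78 + 51.286) = 1/271.06 = 0.003689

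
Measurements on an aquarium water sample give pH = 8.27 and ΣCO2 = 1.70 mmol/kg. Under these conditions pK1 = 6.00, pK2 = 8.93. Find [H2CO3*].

[CO2*] = 7.46 μmol/kg

α₀ = 1 / (1 + K1/[H⁺] + K1K2/[H⁺]²) = 1 / (1 + 10^+2.27 + 10^+1.61)
   = 1 / (1 + 186.21 + 40.738) = 1/227.95 = 0.004387
[CO2*] = α₀ × DIC = 0.004387 × 1.70 = 0.00746 mmol/kg = 7.46 μmol/kg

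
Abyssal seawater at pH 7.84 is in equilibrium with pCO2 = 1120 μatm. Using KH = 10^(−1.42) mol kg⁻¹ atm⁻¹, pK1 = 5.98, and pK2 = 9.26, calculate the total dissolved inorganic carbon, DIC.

DIC = 3.24 mmol/kg

[CO2*] = KH · pCO2 = 10^(−1.42) × 1120×10^-6 = 4.258×10^-5 mol/kg
α₀ = 1/(1 + K1/[H⁺] + K1K2/[H⁺]²) = 1/(1 + 10^+1.86 + 10^+0.44) = 0.01312
DIC = [CO2*]/α₀ = 4.258×10^-5 / 0.01312 = 3.24 mmol/kg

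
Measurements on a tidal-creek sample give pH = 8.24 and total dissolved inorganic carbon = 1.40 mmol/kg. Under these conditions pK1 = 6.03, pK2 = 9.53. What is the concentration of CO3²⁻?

[CO3²⁻] = 0.0679 mmol/kg

α₂ = 1 / (1 + [H⁺]/K2 + [H⁺]²/(K1K2)) = 1 / (1 + 10^+1.29 + 10^-0.92)
   = 1 / (1 + 19.498 + 0.12023) = 1/20.619 = 0.04850
[CO3²⁻] = α₂ × DIC = 0.04850 × 1.40 = 0.0679 mmol/kg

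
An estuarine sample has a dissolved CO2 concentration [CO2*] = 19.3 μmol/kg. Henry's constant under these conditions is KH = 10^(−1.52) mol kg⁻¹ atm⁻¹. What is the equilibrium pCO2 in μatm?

pCO2 = 639 μatm

KH = 10^(−1.52) = 3.020×10^-2 mol kg⁻¹ atm⁻¹
pCO2 = [CO2*]/KH = 19.3×10^-6 / 3.020×10^-2 = 6.39×10^-4 atm = 639 μatm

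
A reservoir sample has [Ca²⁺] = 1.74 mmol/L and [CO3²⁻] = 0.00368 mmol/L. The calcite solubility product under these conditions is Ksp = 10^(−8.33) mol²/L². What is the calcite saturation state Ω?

Ω = 1.37

Ksp = 10^(−8.33) = 4.677×10^-9
Ω = [Ca²⁺][CO3²⁻]/Ksp = (1.74×10^-3)(0.00368×10^-3) / 4.677×10^-9 = 1.37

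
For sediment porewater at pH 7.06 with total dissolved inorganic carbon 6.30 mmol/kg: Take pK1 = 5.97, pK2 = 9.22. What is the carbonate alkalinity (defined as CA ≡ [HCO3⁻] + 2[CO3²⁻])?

CA = [HCO3⁻] + 2[CO3²⁻] = (α₁ + 2α₂)·DIC
At pH 7.06: [H⁺]/K1 = 10^-1.09 = 0.081283, K2/[H⁺] = 10^-2.16 = 0.0069183
α₁ = 1/(1 + 0.081283 + 0.0069183) = 1/1.0882 = 0.9189; α₂ = α₁·K2/[H⁺] = 0.006358
α₁ + 2α₂ = 0.9317
CA = 0.9317 × 6.30 = 5.87 mmol/kg

CA = 5.87 mmol/kg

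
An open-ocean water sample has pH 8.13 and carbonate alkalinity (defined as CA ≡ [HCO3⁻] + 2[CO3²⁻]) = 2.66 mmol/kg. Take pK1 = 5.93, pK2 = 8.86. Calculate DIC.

DIC = 2.31 mmol/kg

CA = [HCO3⁻] + 2[CO3²⁻] = (α₁ + 2α₂)·DIC
At pH 8.13: [H⁺]/K1 = 10^-2.20 = 0.0063096, K2/[H⁺] = 10^-0.73 = 0.18621
α₁ = 1/(1 + 0.0063096 + 0.18621) = 1/1.1925 = 0.8386; α₂ = α₁·K2/[H⁺] = 0.1561
α₁ + 2α₂ = 1.1509
DIC = CA / (α₁ + 2α₂) = 2.66 / 1.1509 = 2.31 mmol/kg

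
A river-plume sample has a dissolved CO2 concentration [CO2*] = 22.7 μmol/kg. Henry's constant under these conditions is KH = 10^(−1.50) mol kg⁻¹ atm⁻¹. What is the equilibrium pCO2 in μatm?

KH = 10^(−1.50) = 3.162×10^-2 mol kg⁻¹ atm⁻¹
pCO2 = [CO2*]/KH = 22.7×10^-6 / 3.162×10^-2 = 7.18×10^-4 atm = 718 μatm

pCO2 = 718 μatm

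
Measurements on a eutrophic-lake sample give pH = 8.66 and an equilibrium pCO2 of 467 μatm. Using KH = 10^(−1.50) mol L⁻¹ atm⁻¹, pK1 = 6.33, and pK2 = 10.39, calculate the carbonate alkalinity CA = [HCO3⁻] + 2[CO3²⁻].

CA = 3.27 mmol/L

[CO2*] = KH · pCO2 = 10^(−1.50) × 467×10^-6 = 1.477×10^-5 mol/L
α₀ = 1/(1 + K1/[H⁺] + K1K2/[H⁺]²) = 1/(1 + 10^+2.33 + 10^+0.60) = 0.004571
DIC = [CO2*]/α₀ = 1.477×10^-5 / 0.004571 = 3.231 mmol/L
CA = (α₁ + 2α₂)·DIC = (0.9772 + 2×0.01820) × 3.231 = 3.27 mmol/L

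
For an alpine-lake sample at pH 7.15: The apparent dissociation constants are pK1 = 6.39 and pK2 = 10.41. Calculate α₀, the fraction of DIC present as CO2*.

α₀ = 1 / (1 + K1/[H⁺] + K1K2/[H⁺]²) = 1 / (1 + 10^+0.76 + 10^-2.50)
   = 1 / (1 + 5.7544 + 0.0031623) = 1/6.7576 = 0.1480

α₀ = 0.148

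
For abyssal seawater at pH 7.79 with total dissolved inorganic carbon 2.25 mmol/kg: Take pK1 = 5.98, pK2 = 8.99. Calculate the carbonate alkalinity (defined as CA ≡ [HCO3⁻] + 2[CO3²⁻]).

CA = 2.35 mmol/kg

CA = [HCO3⁻] + 2[CO3²⁻] = (α₁ + 2α₂)·DIC
At pH 7.79: [H⁺]/K1 = 10^-1.81 = 0.015488, K2/[H⁺] = 10^-1.20 = 0.063096
α₁ = 1/(1 + 0.015488 + 0.063096) = 1/1.0786 = 0.9271; α₂ = α₁·K2/[H⁺] = 0.05850
α₁ + 2α₂ = 1.0441
CA = 1.0441 × 2.25 = 2.35 mmol/kg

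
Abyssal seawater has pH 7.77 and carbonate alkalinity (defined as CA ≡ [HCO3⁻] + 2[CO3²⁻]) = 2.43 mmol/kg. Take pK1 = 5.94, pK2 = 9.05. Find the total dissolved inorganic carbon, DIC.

CA = [HCO3⁻] + 2[CO3²⁻] = (α₁ + 2α₂)·DIC
At pH 7.77: [H⁺]/K1 = 10^-1.83 = 0.014791, K2/[H⁺] = 10^-1.28 = 0.052481
α₁ = 1/(1 + 0.014791 + 0.052481) = 1/1.0673 = 0.9370; α₂ = α₁·K2/[H⁺] = 0.04917
α₁ + 2α₂ = 1.0353
DIC = CA / (α₁ + 2α₂) = 2.43 / 1.0353 = 2.35 mmol/kg

DIC = 2.35 mmol/kg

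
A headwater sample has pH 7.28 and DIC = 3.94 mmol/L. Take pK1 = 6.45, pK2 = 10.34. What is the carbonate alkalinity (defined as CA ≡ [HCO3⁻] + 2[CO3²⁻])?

CA = [HCO3⁻] + 2[CO3²⁻] = (α₁ + 2α₂)·DIC
At pH 7.28: [H⁺]/K1 = 10^-0.83 = 0.14791, K2/[H⁺] = 10^-3.06 = 0.00087096
α₁ = 1/(1 + 0.14791 + 0.00087096) = 1/1.1488 = 0.8705; α₂ = α₁·K2/[H⁺] = 0.0007582
α₁ + 2α₂ = 0.8720
CA = 0.8720 × 3.94 = 3.44 mmol/L

CA = 3.44 mmol/L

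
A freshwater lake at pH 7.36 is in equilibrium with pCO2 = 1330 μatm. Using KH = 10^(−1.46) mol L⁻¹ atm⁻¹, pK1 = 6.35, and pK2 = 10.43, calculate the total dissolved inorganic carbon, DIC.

[CO2*] = KH · pCO2 = 10^(−1.46) × 1330×10^-6 = 4.612×10^-5 mol/L
α₀ = 1/(1 + K1/[H⁺] + K1K2/[H⁺]²) = 1/(1 + 10^+1.01 + 10^-2.06) = 0.08895
DIC = [CO2*]/α₀ = 4.612×10^-5 / 0.08895 = 0.518 mmol/L

DIC = 0.518 mmol/L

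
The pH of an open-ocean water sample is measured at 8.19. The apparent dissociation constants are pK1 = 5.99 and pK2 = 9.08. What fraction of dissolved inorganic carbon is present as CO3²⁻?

α₂ = 0.113

α₂ = 1 / (1 + [H⁺]/K2 + [H⁺]²/(K1K2)) = 1 / (1 + 10^+0.89 + 10^-1.31)
   = 1 / (1 + 7.7625 + 0.048978) = 1/8.8114 = 0.1135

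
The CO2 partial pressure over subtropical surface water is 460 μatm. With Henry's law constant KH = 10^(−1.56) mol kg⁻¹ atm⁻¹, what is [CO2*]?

KH = 10^(−1.56) = 2.754×10^-2 mol kg⁻¹ atm⁻¹
[CO2*] = KH · pCO2 = 2.754×10^-2 × 460×10^-6 atm = 1.27×10^-5 mol/kg

[CO2*] = 12.7 μmol/kg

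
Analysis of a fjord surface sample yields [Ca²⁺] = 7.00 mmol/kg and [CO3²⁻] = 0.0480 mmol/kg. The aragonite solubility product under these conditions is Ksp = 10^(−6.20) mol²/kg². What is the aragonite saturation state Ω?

Ksp = 10^(−6.20) = 6.310×10^-7
Ω = [Ca²⁺][CO3²⁻]/Ksp = (7.00×10^-3)(0.0480×10^-3) / 6.310×10^-7 = 0.533

Ω = 0.533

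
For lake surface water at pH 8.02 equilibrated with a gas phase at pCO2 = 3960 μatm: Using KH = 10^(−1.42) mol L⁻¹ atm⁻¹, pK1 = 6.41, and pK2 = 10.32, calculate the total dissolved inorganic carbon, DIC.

DIC = 6.31 mmol/L

[CO2*] = KH · pCO2 = 10^(−1.42) × 3960×10^-6 = 1.506×10^-4 mol/L
α₀ = 1/(1 + K1/[H⁺] + K1K2/[H⁺]²) = 1/(1 + 10^+1.61 + 10^-0.69) = 0.02384
DIC = [CO2*]/α₀ = 1.506×10^-4 / 0.02384 = 6.31 mmol/L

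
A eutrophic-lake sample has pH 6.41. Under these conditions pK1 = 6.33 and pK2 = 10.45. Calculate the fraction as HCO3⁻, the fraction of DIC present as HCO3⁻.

α₁ = 0.546

α₁ = 1 / (1 + [H⁺]/K1 + K2/[H⁺]) = 1 / (1 + 10^-0.08 + 10^-4.04)
   = 1 / (1 + 0.83176 + 9.1201×10^-5) = 1/1.8319 = 0.5459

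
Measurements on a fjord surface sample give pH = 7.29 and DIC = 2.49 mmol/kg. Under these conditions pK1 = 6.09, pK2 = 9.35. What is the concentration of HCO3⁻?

α₁ = 1 / (1 + [H⁺]/K1 + K2/[H⁺]) = 1 / (1 + 10^-1.20 + 10^-2.06)
   = 1 / (1 + 0.063096 + 0.0087096) = 1/1.0718 = 0.9330
[HCO3⁻] = α₁ × DIC = 0.9330 × 2.49 = 2.32 mmol/kg

[HCO3⁻] = 2.32 mmol/kg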